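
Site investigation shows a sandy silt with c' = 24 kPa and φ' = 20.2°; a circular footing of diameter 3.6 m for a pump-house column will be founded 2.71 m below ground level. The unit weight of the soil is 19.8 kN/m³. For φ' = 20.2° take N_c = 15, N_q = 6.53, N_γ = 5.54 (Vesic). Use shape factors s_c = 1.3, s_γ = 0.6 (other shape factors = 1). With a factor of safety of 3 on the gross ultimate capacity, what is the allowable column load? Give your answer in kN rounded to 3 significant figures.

P_all ≈ 3180 kN

Overburden at base level: q = 19.8 × 2.71 = 53.658 kPa.
Cohesion term c·N_c·s_c = 24 × 15 × 1.3 = 468 kPa; surcharge term q·N_q = 53.658 × 6.53 = 350.39 kPa; self-weight term 0.5·γ·B·N_γ·s_γ = 0.5 × 19.8 × 3.6 × 5.54 × 0.6 = 118.47 kPa.
q_ult = 468 + 350.39 + 118.47 = 936.85 kPa.
Gross allowable pressure q_all = 936.85 / 3 = 312.28 kPa.
Footing area = 10.1788 m², so allowable column load = 312.28 × 10.1788 = 3178.7 kN.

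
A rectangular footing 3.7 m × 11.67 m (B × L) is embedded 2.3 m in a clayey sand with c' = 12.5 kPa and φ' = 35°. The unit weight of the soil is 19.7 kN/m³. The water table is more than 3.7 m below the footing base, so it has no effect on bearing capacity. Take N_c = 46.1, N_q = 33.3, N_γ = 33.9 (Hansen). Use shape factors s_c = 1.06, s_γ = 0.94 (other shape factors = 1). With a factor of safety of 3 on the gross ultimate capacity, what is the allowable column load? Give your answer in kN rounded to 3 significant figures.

q = γ·D_f = 19.7 × 2.3 = 45.31 kPa.
c·N_c·s_c = 12.5 × 46.1 × 1.06 = 610.83 kPa
q·N_q = 45.31 × 33.3 = 1508.8 kPa
0.5·γ·B·N_γ·s_γ = 0.5 × 19.7 × 3.7 × 33.9 × 0.94 = 1161.4 kPa
q_ult = 610.83 + 1508.8 + 1161.4 = 3281 kPa.
Gross allowable pressure q_all = 3281 / 3 = 1093.7 kPa.
Footing area = 43.179 m², so allowable column load = 1093.7 × 43.179 = 47223 kN.

P_all ≈ 47200 kN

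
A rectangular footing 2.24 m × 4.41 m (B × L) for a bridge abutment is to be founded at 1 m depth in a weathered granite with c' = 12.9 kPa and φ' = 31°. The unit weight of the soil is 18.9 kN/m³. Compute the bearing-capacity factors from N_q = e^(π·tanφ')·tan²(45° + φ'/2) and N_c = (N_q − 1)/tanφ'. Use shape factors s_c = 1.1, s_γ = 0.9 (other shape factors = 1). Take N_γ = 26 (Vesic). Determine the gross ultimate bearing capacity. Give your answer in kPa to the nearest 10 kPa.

q_ult ≈ 1350 kPa

tan31° = 0.6009, so N_q = e^(π×0.6009)·tan²(60.5°) = 6.604 × 3.124 = 20.63.
N_c = (20.63 − 1)/tan31° = 32.67.
Overburden at base level: q = 18.9 × 1 = 18.9 kPa.
Cohesion term c·N_c·s_c = 12.9 × 32.671 × 1.1 = 463.6 kPa; surcharge term q·N_q = 18.9 × 20.631 = 389.92 kPa; self-weight term 0.5·γ·B·N_γ·s_γ = 0.5 × 18.9 × 2.24 × 26 × 0.9 = 495.33 kPa.
q_ult = 463.6 + 389.92 + 495.33 = 1348.9 kPa.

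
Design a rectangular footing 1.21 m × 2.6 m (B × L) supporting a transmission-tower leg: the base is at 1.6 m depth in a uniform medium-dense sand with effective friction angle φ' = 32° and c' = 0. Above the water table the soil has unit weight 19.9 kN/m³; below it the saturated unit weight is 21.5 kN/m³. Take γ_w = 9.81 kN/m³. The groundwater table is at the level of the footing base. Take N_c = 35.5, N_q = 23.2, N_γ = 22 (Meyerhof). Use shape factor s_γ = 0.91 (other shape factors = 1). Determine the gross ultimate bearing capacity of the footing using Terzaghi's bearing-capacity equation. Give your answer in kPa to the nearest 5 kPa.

q_ult ≈ 880 kPa

Overburden at base level: q = 19.9 × 1.6 = 31.84 kPa.
Below the base the soil is submerged, so the ½γBN_γ term uses γ' = 21.5 − 9.81 = 11.69 kN/m³.
Surcharge term q·N_q = 31.84 × 23.2 = 738.69 kPa; self-weight term 0.5·γ·B·N_γ·s_γ = 0.5 × 11.69 × 1.21 × 22 × 0.91 = 141.59 kPa.
q_ult = 738.69 + 141.59 = 880.28 kPa.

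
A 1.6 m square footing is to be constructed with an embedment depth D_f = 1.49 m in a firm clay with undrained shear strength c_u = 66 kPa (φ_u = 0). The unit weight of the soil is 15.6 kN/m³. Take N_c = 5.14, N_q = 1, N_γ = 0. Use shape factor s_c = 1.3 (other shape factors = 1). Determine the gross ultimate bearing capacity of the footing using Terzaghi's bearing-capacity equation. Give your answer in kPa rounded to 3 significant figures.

q_ult ≈ 464 kPa

q = γ·D_f = 15.6 × 1.49 = 23.244 kPa.
c·N_c·s_c = 66 × 5.14 × 1.3 = 441.01 kPa
q·N_q = 23.244 × 1 = 23.244 kPa
q_ult = 441.01 + 23.244 = 464.26 kPa.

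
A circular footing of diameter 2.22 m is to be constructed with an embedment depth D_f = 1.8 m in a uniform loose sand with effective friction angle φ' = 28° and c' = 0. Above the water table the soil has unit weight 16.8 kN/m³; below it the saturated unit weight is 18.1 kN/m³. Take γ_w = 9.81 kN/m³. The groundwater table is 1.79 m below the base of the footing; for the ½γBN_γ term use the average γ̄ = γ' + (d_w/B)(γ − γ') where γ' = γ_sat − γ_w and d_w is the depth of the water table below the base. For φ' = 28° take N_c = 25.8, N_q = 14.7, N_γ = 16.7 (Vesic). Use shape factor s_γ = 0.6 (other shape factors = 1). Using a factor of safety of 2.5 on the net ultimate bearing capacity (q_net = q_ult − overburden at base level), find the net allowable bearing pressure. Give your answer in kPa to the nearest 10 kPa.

q_all(net) ≈ 230 kPa

Overburden at base level: q = 16.8 × 1.8 = 30.24 kPa.
The water table is 1.79 m below the base (< B = 2.22 m), so the ½γBN_γ term uses γ̄ = γ' + (d_w/B)(γ − γ') = 8.29 + (1.79/2.22)(16.8 − 8.29) = 15.152 kN/m³.
Surcharge term q·N_q = 30.24 × 14.7 = 444.53 kPa; self-weight term 0.5·γ·B·N_γ·s_γ = 0.5 × 15.152 × 2.22 × 16.7 × 0.6 = 168.52 kPa.
q_ult = 444.53 + 168.52 = 613.05 kPa.
q_net = 613.05 − 30.24 = 582.81 kPa.
q_all(net) = 582.81 / 2.5 = 233.12 kPa.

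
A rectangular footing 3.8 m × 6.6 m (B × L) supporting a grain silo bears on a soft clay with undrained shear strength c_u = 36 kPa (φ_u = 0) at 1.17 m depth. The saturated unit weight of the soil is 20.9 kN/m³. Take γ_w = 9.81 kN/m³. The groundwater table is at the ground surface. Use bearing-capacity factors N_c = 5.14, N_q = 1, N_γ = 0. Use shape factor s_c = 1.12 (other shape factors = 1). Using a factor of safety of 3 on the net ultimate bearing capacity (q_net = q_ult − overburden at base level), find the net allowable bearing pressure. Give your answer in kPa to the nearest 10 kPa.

q_all(net) ≈ 70 kPa

With the water table at the surface the whole profile is submerged: γ' = 20.9 − 9.81 = 11.09 kN/m³, so q = γ'·D_f = 12.975 kPa.
q_ult = c·N_c·s_c + q·N_q
     = 36 × 5.14 × 1.12 + 12.975 × 1
     = 207.24 + 12.975 = 220.22 kPa.
q_net = 220.22 − 12.975 = 207.24 kPa.
q_all(net) = 207.24 / 3 = 69.082 kPa.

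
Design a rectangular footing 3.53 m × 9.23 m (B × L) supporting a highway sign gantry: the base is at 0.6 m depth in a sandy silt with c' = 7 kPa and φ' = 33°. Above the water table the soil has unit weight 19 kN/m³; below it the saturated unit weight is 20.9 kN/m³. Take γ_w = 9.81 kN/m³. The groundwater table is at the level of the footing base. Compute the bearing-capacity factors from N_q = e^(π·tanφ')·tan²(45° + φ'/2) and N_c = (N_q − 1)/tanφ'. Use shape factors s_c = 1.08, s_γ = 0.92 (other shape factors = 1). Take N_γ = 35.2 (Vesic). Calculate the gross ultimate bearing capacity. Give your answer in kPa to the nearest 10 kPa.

q_ult ≈ 1220 kPa

tan33° = 0.6494, so N_q = e^(π×0.6494)·tan²(61.5°) = 7.692 × 3.392 = 26.09.
N_c = (26.09 − 1)/tan33° = 38.64.
Effective surcharge at the founding depth q = γ·D_f = 19 × 0.6 = 11.4 kPa.
The water table coincides with the base, so in the self-weight term γ → γ' = 11.09 kN/m³.
q_ult = c·N_c·s_c + q·N_q + 0.5·γ·B·N_γ·s_γ
     = 7 × 38.638 × 1.08 + 11.4 × 26.092 + 0.5 × 11.09 × 3.53 × 35.2 × 0.92
     = 292.11 + 297.45 + 633.88 = 1223.4 kPa.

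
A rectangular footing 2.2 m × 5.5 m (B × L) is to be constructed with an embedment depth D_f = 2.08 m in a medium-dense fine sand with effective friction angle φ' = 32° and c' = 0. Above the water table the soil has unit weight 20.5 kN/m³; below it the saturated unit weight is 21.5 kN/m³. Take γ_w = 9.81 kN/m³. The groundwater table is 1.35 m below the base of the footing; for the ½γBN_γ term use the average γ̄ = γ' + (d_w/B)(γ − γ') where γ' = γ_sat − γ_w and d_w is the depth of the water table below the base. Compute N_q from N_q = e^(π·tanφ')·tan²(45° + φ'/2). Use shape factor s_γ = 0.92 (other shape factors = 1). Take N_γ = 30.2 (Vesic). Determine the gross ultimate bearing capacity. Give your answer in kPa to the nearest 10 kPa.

q_ult ≈ 1510 kPa

tan32° = 0.6249, so N_q = e^(π×0.6249)·tan²(61°) = 7.121 × 3.255 = 23.18.
Effective surcharge at the founding depth q = γ·D_f = 20.5 × 2.08 = 42.64 kPa.
With d_w = 1.35 m < B, γ̄ = 11.69 + (1.35/2.2) × (20.5 − 11.69) = 17.096 kN/m³.
q_ult = q·N_q + 0.5·γ·B·N_γ·s_γ
     = 42.64 × 23.177 + 0.5 × 17.096 × 2.2 × 30.2 × 0.92
     = 988.26 + 522.5 = 1510.8 kPa.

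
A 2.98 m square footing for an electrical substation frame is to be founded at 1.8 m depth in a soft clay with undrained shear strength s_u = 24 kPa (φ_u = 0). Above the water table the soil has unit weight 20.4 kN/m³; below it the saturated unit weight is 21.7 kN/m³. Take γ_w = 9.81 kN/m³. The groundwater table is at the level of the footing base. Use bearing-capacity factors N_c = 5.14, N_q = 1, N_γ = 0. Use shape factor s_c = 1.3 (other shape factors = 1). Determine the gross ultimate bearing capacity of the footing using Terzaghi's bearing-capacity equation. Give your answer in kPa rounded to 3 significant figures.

q_ult ≈ 197 kPa

q = γ·D_f = 20.4 × 1.8 = 36.72 kPa.
c·N_c·s_c = 24 × 5.14 × 1.3 = 160.37 kPa
q·N_q = 36.72 × 1 = 36.72 kPa
q_ult = 160.37 + 36.72 = 197.09 kPa.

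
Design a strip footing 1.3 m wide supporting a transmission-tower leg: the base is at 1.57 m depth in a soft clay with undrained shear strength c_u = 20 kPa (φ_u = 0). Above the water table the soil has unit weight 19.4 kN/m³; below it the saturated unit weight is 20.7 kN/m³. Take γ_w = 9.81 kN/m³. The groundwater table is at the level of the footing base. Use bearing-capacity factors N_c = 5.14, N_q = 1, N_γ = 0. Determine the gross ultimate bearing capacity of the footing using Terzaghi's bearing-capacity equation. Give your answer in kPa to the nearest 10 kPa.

Overburden at base level: q = 19.4 × 1.57 = 30.458 kPa.
Cohesion term c·N_c = 20 × 5.14 = 102.8 kPa; surcharge term q·N_q = 30.458 × 1 = 30.458 kPa.
q_ult = 102.8 + 30.458 = 133.26 kPa.

q_ult ≈ 130 kPa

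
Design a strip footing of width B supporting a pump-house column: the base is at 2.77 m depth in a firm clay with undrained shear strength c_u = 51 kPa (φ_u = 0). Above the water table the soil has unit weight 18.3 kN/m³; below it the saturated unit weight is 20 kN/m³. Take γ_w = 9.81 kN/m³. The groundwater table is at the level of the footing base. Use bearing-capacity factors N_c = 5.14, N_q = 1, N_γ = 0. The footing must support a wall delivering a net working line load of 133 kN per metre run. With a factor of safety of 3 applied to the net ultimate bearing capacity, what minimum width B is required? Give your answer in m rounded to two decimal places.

B = 1.52 m

Overburden at base level: q = 18.3 × 2.77 = 50.691 kPa.
Cohesion term c·N_c = 51 × 5.14 = 262.14 kPa; surcharge term q·N_q = 50.691 × 1 = 50.691 kPa.
q_ult = 262.14 + 50.691 = 312.83 kPa.
For φ = 0 the ½γBN_γ term vanishes, so q_ult is independent of B. q_net = 312.83 − 50.691 = 262.14 kPa; q_all(net) = 262.14/3 = 87.38 kPa.
Required width B = w / q_all(net) = 133 / 87.38 = 1.522 m.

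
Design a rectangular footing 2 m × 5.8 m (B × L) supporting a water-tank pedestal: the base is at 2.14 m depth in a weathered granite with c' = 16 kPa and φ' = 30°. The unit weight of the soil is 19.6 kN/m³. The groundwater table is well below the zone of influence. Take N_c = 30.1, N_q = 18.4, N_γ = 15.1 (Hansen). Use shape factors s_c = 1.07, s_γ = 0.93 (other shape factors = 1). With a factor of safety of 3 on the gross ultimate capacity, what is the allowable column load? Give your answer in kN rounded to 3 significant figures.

P_all ≈ 6040 kN

Effective surcharge at the founding depth q = γ·D_f = 19.6 × 2.14 = 41.944 kPa.
q_ult = c·N_c·s_c + q·N_q + 0.5·γ·B·N_γ·s_γ
     = 16 × 30.1 × 1.07 + 41.944 × 18.4 + 0.5 × 19.6 × 2 × 15.1 × 0.93
     = 515.31 + 771.77 + 275.24 = 1562.3 kPa.
Gross allowable pressure q_all = 1562.3 / 3 = 520.77 kPa.
Footing area = 11.6 m², so allowable column load = 520.77 × 11.6 = 6041 kN.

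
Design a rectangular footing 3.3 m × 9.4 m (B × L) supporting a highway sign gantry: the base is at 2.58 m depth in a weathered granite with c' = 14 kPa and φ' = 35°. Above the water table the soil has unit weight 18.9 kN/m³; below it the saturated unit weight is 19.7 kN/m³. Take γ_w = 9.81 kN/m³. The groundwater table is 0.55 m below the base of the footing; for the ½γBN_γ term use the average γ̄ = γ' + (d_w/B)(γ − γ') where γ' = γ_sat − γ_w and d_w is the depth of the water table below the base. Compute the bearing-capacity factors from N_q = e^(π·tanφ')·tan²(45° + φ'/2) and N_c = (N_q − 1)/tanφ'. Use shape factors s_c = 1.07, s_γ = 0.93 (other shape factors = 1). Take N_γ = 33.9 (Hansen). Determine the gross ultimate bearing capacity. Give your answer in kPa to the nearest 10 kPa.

q_ult ≈ 2910 kPa

tan35° = 0.7002, so N_q = e^(π×0.7002)·tan²(62.5°) = 9.023 × 3.69 = 33.3.
N_c = (33.3 − 1)/tan35° = 46.12.
q = γ·D_f = 18.9 × 2.58 = 48.762 kPa.
γ' = 9.89 kN/m³; averaging over the depth B below the base, γ̄ = γ' + (d_w/B)(γ − γ') = 11.392 kN/m³.
c·N_c·s_c = 14 × 46.124 × 1.07 = 690.93 kPa
q·N_q = 48.762 × 33.296 = 1623.6 kPa
0.5·γ·B·N_γ·s_γ = 0.5 × 11.392 × 3.3 × 33.9 × 0.93 = 592.59 kPa
q_ult = 690.93 + 1623.6 + 592.59 = 2907.1 kPa.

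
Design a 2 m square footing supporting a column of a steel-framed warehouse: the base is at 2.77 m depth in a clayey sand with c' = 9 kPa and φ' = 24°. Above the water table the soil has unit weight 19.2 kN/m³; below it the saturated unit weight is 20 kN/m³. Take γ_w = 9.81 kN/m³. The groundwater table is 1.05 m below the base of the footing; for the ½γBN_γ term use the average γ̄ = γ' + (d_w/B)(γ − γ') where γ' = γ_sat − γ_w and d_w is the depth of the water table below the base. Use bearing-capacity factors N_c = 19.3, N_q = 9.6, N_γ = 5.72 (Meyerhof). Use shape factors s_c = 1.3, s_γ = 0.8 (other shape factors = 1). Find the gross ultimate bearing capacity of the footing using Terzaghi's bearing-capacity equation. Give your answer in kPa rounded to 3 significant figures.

q_ult ≈ 805 kPa

q = γ·D_f = 19.2 × 2.77 = 53.184 kPa.
γ' = 10.19 kN/m³; averaging over the depth B below the base, γ̄ = γ' + (d_w/B)(γ − γ') = 14.92 kN/m³.
c·N_c·s_c = 9 × 19.3 × 1.3 = 225.81 kPa
q·N_q = 53.184 × 9.6 = 510.57 kPa
0.5·γ·B·N_γ·s_γ = 0.5 × 14.92 × 2 × 5.72 × 0.8 = 68.275 kPa
q_ult = 225.81 + 510.57 + 68.275 = 804.65 kPa.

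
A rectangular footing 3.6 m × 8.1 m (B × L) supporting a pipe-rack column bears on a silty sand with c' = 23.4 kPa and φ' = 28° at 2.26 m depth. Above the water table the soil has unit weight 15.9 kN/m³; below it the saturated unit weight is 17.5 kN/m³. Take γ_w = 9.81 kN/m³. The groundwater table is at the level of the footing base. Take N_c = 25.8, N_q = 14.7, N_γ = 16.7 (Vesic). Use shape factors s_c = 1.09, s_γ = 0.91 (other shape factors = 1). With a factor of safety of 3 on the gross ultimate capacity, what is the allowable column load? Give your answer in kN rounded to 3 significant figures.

P_all ≈ 13600 kN

Effective surcharge at the founding depth q = γ·D_f = 15.9 × 2.26 = 35.934 kPa.
The water table coincides with the base, so in the self-weight term γ → γ' = 7.69 kN/m³.
q_ult = c·N_c·s_c + q·N_q + 0.5·γ·B·N_γ·s_γ
     = 23.4 × 25.8 × 1.09 + 35.934 × 14.7 + 0.5 × 7.69 × 3.6 × 16.7 × 0.91
     = 658.05 + 528.23 + 210.36 = 1396.6 kPa.
Gross allowable pressure q_all = 1396.6 / 3 = 465.55 kPa.
Footing area = 29.16 m², so allowable column load = 465.55 × 29.16 = 13575 kN.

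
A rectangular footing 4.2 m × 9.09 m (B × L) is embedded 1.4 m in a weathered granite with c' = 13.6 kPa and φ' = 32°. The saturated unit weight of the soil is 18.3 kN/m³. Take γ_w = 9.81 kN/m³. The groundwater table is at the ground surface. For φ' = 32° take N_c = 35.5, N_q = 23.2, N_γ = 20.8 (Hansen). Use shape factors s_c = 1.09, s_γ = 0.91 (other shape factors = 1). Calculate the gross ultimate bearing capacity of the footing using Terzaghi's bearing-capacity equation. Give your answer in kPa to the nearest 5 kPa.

q_ult ≈ 1140 kPa

γ' = 18.3 − 9.81 = 8.49 kN/m³ (submerged throughout). q = 8.49 × 1.4 = 11.886 kPa; the same γ' applies in the ½γBN_γ term.
c·N_c·s_c = 13.6 × 35.5 × 1.09 = 526.25 kPa
q·N_q = 11.886 × 23.2 = 275.76 kPa
0.5·γ·B·N_γ·s_γ = 0.5 × 8.49 × 4.2 × 20.8 × 0.91 = 337.47 kPa
q_ult = 526.25 + 275.76 + 337.47 = 1139.5 kPa.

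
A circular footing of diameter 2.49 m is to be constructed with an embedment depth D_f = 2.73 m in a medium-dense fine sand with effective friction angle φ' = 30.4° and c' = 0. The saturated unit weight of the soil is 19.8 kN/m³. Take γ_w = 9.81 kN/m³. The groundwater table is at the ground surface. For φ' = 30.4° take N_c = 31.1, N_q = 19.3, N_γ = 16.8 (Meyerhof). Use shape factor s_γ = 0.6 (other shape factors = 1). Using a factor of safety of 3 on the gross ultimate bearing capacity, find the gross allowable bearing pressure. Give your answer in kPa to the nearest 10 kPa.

Water table at ground surface, so effective unit weight γ' = 19.8 − 9.81 = 9.99 kN/m³ is used throughout; overburden q = 9.99 × 2.73 = 27.273 kPa; the same γ' applies in the ½γBN_γ term.
Surcharge term q·N_q = 27.273 × 19.3 = 526.36 kPa; self-weight term 0.5·γ·B·N_γ·s_γ = 0.5 × 9.99 × 2.49 × 16.8 × 0.6 = 125.37 kPa.
q_ult = 526.36 + 125.37 = 651.73 kPa.
q_all = 651.73 / 3 = 217.24 kPa.

q_all ≈ 220 kPa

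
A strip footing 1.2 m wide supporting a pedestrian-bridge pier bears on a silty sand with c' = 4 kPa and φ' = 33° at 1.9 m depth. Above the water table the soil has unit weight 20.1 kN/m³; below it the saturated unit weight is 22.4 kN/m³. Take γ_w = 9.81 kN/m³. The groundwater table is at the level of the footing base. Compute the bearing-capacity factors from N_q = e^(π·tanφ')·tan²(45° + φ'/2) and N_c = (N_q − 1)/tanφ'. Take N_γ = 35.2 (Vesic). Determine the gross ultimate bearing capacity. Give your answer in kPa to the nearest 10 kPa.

q_ult ≈ 1420 kPa

tan33° = 0.6494, so N_q = e^(π×0.6494)·tan²(61.5°) = 7.692 × 3.392 = 26.09.
N_c = (26.09 − 1)/tan33° = 38.64.
q = γ·D_f = 20.1 × 1.9 = 38.19 kPa.
For the ½γBN_γ term take γ' = 22.4 − 9.81 = 12.59 kN/m³ (soil below base is submerged).
c·N_c = 4 × 38.638 = 154.55 kPa
q·N_q = 38.19 × 26.092 = 996.45 kPa
0.5·γ·B·N_γ = 0.5 × 12.59 × 1.2 × 35.2 = 265.9 kPa
q_ult = 154.55 + 996.45 + 265.9 = 1416.9 kPa.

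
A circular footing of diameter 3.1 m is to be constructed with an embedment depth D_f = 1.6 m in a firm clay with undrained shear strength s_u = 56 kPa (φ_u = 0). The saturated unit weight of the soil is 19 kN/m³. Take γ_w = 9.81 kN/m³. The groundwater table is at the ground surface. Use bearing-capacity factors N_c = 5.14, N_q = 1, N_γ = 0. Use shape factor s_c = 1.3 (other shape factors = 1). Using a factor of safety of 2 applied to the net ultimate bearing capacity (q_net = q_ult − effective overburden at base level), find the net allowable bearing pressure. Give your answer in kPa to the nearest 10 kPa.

γ' = 19 − 9.81 = 9.19 kN/m³ (submerged throughout). q = 9.19 × 1.6 = 14.704 kPa.
c·N_c·s_c = 56 × 5.14 × 1.3 = 374.19 kPa
q·N_q = 14.704 × 1 = 14.704 kPa
q_ult = 374.19 + 14.704 = 388.9 kPa.
Net ultimate: q_net = 388.9 − 14.704 = 374.19 kPa.
q_all(net) = 374.19 / 2 = 187.1 kPa.

q_all(net) ≈ 190 kPa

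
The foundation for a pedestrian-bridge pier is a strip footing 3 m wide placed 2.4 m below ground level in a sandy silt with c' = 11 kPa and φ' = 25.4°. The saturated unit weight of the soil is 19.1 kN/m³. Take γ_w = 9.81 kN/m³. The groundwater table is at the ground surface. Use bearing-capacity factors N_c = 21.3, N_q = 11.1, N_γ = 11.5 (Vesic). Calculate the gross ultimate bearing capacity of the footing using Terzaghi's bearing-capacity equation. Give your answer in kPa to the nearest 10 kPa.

q_ult ≈ 640 kPa

Water table at ground surface, so effective unit weight γ' = 19.1 − 9.81 = 9.29 kN/m³ is used throughout; overburden q = 9.29 × 2.4 = 22.296 kPa; the same γ' applies in the ½γBN_γ term.
Cohesion term c·N_c = 11 × 21.3 = 234.3 kPa; surcharge term q·N_q = 22.296 × 11.1 = 247.49 kPa; self-weight term 0.5·γ·B·N_γ = 0.5 × 9.29 × 3 × 11.5 = 160.25 kPa.
q_ult = 234.3 + 247.49 + 160.25 = 642.04 kPa.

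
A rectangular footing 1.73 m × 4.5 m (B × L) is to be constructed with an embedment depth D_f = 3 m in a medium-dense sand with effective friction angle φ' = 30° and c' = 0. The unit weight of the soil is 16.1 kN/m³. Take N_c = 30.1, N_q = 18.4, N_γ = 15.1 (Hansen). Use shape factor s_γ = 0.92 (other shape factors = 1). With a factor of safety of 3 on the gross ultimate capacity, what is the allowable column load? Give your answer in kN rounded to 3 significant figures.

q = γ·D_f = 16.1 × 3 = 48.3 kPa.
q·N_q = 48.3 × 18.4 = 888.72 kPa
0.5·γ·B·N_γ·s_γ = 0.5 × 16.1 × 1.73 × 15.1 × 0.92 = 193.47 kPa
q_ult = 888.72 + 193.47 = 1082.2 kPa.
Gross allowable pressure q_all = 1082.2 / 3 = 360.73 kPa.
Footing area = 7.785 m², so allowable column load = 360.73 × 7.785 = 2808.3 kN.

P_all ≈ 2810 kN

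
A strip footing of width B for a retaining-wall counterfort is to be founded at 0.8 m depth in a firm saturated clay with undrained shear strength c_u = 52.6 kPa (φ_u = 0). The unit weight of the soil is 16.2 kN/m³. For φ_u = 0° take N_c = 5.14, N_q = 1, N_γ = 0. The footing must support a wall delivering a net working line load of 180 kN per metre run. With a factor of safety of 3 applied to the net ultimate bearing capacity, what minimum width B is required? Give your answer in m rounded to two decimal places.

Effective surcharge at the founding depth q = γ·D_f = 16.2 × 0.8 = 12.96 kPa.
q_ult = c·N_c + q·N_q
     = 52.6 × 5.14 + 12.96 × 1
     = 270.36 + 12.96 = 283.32 kPa.
For φ = 0 the ½γBN_γ term vanishes, so q_ult is independent of B. q_net = 283.32 − 12.96 = 270.36 kPa; q_all(net) = 270.36/3 = 90.121 kPa.
Required width B = w / q_all(net) = 180 / 90.121 = 1.997 m.

B = 2.00 m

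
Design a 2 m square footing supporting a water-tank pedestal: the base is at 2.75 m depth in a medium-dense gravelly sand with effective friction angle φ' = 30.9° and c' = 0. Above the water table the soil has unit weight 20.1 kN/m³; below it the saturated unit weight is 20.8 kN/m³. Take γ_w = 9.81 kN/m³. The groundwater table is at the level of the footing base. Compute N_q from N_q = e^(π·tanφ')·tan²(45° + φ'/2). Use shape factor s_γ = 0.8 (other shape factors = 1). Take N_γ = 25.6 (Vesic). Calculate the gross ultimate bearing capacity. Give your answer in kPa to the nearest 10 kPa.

q_ult ≈ 1350 kPa

tan30.9° = 0.5985, so N_q = e^(π×0.5985)·tan²(60.45°) = 6.555 × 3.111 = 20.39.
q = γ·D_f = 20.1 × 2.75 = 55.275 kPa.
For the ½γBN_γ term take γ' = 20.8 − 9.81 = 10.99 kN/m³ (soil below base is submerged).
q·N_q = 55.275 × 20.394 = 1127.3 kPa
0.5·γ·B·N_γ·s_γ = 0.5 × 10.99 × 2 × 25.6 × 0.8 = 225.08 kPa
q_ult = 1127.3 + 225.08 = 1352.4 kPa.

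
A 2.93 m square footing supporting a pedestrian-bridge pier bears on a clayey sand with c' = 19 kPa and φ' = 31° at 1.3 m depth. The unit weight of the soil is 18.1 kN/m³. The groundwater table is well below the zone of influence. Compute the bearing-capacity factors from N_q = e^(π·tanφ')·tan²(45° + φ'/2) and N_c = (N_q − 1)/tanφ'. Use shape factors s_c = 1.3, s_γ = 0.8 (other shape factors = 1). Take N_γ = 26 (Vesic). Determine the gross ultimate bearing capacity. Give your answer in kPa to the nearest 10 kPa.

q_ult ≈ 1840 kPa

tan31° = 0.6009, so N_q = e^(π×0.6009)·tan²(60.5°) = 6.604 × 3.124 = 20.63.
N_c = (20.63 − 1)/tan31° = 32.67.
Overburden at base level: q = 18.1 × 1.3 = 23.53 kPa.
Cohesion term c·N_c·s_c = 19 × 32.671 × 1.3 = 806.98 kPa; surcharge term q·N_q = 23.53 × 20.631 = 485.44 kPa; self-weight term 0.5·γ·B·N_γ·s_γ = 0.5 × 18.1 × 2.93 × 26 × 0.8 = 551.54 kPa.
q_ult = 806.98 + 485.44 + 551.54 = 1844 kPa.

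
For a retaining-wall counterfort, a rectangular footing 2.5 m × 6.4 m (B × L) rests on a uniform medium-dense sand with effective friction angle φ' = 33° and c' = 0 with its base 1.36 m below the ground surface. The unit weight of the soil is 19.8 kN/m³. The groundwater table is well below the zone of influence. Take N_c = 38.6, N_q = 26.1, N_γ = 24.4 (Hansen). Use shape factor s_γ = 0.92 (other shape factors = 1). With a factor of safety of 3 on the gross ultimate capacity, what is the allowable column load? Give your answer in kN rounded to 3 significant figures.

Overburden at base level: q = 19.8 × 1.36 = 26.928 kPa.
Surcharge term q·N_q = 26.928 × 26.1 = 702.82 kPa; self-weight term 0.5·γ·B·N_γ·s_γ = 0.5 × 19.8 × 2.5 × 24.4 × 0.92 = 555.59 kPa.
q_ult = 702.82 + 555.59 = 1258.4 kPa.
Gross allowable pressure q_all = 1258.4 / 3 = 419.47 kPa.
Footing area = 16 m², so allowable column load = 419.47 × 16 = 6711.5 kN.

P_all ≈ 6710 kN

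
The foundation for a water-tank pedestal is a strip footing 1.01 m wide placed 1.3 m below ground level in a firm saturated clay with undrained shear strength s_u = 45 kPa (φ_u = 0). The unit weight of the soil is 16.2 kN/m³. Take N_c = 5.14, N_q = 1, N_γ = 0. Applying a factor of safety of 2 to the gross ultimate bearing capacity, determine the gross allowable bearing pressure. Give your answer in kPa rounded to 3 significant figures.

q = γ·D_f = 16.2 × 1.3 = 21.06 kPa.
c·N_c = 45 × 5.14 = 231.3 kPa
q·N_q = 21.06 × 1 = 21.06 kPa
q_ult = 231.3 + 21.06 = 252.36 kPa.
q_all = q_ult / FS = 252.36 / 2 = 126.18 kPa.

q_all ≈ 126 kPa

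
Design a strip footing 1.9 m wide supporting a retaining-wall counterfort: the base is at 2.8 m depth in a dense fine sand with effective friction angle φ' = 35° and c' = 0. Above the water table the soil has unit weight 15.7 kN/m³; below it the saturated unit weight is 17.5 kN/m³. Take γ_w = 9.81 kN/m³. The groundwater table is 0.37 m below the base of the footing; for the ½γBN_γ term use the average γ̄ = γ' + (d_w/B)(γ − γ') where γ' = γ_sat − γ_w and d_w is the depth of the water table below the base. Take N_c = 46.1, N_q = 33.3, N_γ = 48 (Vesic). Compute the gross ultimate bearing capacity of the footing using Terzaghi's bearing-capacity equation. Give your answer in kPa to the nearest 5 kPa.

q_ult ≈ 1885 kPa

Overburden at base level: q = 15.7 × 2.8 = 43.96 kPa.
The water table is 0.37 m below the base (< B = 1.9 m), so the ½γBN_γ term uses γ̄ = γ' + (d_w/B)(γ − γ') = 7.69 + (0.37/1.9)(15.7 − 7.69) = 9.2498 kN/m³.
Surcharge term q·N_q = 43.96 × 33.3 = 1463.9 kPa; self-weight term 0.5·γ·B·N_γ = 0.5 × 9.2498 × 1.9 × 48 = 421.79 kPa.
q_ult = 1463.9 + 421.79 = 1885.7 kPa.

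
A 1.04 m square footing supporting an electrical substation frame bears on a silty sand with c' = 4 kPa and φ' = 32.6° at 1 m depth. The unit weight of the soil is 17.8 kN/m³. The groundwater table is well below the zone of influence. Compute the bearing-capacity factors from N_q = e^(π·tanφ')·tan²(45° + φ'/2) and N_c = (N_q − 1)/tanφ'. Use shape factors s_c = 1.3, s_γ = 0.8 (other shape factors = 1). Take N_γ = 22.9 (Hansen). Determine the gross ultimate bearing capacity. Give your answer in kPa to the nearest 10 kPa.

q_ult ≈ 810 kPa

tan32.6° = 0.6395, so N_q = e^(π×0.6395)·tan²(61.3°) = 7.457 × 3.336 = 24.88.
N_c = (24.88 − 1)/tan32.6° = 37.34.
Overburden at base level: q = 17.8 × 1 = 17.8 kPa.
Cohesion term c·N_c·s_c = 4 × 37.337 × 1.3 = 194.15 kPa; surcharge term q·N_q = 17.8 × 24.878 = 442.83 kPa; self-weight term 0.5·γ·B·N_γ·s_γ = 0.5 × 17.8 × 1.04 × 22.9 × 0.8 = 169.57 kPa.
q_ult = 194.15 + 442.83 + 169.57 = 806.55 kPa.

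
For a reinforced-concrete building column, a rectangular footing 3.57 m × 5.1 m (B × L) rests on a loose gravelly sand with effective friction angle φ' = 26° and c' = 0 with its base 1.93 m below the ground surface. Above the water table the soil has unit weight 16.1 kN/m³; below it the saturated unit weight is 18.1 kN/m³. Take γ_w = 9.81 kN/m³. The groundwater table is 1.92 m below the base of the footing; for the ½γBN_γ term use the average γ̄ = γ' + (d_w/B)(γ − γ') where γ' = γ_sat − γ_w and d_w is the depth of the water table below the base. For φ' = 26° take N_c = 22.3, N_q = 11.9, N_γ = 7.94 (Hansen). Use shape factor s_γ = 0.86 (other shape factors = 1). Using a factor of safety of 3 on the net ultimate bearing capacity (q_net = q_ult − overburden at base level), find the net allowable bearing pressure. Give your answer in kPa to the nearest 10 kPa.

q_all(net) ≈ 160 kPa

q = γ·D_f = 16.1 × 1.93 = 31.073 kPa.
γ' = 8.29 kN/m³; averaging over the depth B below the base, γ̄ = γ' + (d_w/B)(γ − γ') = 12.49 kN/m³.
q·N_q = 31.073 × 11.9 = 369.77 kPa
0.5·γ·B·N_γ·s_γ = 0.5 × 12.49 × 3.57 × 7.94 × 0.86 = 152.24 kPa
q_ult = 369.77 + 152.24 = 522.01 kPa.
q_net = 522.01 − 31.073 = 490.94 kPa.
q_all(net) = 490.94 / 3 = 163.65 kPa.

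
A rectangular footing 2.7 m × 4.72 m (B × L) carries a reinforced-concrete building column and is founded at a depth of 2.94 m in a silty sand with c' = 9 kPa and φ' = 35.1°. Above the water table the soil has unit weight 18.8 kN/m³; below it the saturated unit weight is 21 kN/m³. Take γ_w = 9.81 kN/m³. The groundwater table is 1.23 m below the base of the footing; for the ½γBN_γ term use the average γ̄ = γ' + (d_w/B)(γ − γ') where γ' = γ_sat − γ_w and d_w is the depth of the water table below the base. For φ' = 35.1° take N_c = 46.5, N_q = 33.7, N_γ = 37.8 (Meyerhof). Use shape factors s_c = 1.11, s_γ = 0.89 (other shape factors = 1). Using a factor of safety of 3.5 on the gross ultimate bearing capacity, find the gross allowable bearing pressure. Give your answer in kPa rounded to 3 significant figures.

q_all ≈ 855 kPa

Effective surcharge at the founding depth q = γ·D_f = 18.8 × 2.94 = 55.272 kPa.
With d_w = 1.23 m < B, γ̄ = 11.19 + (1.23/2.7) × (18.8 − 11.19) = 14.657 kN/m³.
q_ult = c·N_c·s_c + q·N_q + 0.5·γ·B·N_γ·s_γ
     = 9 × 46.5 × 1.11 + 55.272 × 33.7 + 0.5 × 14.657 × 2.7 × 37.8 × 0.89
     = 464.54 + 1862.7 + 665.66 = 2992.9 kPa.
q_all = 2992.9 / 3.5 = 855.1 kPa.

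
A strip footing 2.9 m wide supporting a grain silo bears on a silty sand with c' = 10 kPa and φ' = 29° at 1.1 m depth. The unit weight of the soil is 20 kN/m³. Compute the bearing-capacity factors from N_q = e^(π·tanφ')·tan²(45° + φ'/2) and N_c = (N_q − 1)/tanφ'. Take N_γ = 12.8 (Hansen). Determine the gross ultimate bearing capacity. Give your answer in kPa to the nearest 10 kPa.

q_ult ≈ 1010 kPa

tan29° = 0.5543, so N_q = e^(π×0.5543)·tan²(59.5°) = 5.705 × 2.882 = 16.44.
N_c = (16.44 − 1)/tan29° = 27.86.
q = γ·D_f = 20 × 1.1 = 22 kPa.
c·N_c = 10 × 27.86 = 278.6 kPa
q·N_q = 22 × 16.443 = 361.75 kPa
0.5·γ·B·N_γ = 0.5 × 20 × 2.9 × 12.8 = 371.2 kPa
q_ult = 278.6 + 361.75 + 371.2 = 1011.6 kPa.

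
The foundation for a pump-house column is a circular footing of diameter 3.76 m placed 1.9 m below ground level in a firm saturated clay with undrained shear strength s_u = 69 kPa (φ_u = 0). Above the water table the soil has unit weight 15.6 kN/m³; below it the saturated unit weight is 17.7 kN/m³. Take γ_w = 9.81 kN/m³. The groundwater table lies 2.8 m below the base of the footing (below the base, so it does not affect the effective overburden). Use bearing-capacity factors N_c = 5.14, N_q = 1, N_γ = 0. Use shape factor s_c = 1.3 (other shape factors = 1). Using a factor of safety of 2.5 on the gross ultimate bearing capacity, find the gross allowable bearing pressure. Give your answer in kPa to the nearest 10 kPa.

q = γ·D_f = 15.6 × 1.9 = 29.64 kPa.
c·N_c·s_c = 69 × 5.14 × 1.3 = 461.06 kPa
q·N_q = 29.64 × 1 = 29.64 kPa
q_ult = 461.06 + 29.64 = 490.7 kPa.
q_all = 490.7 / 2.5 = 196.28 kPa.

q_all ≈ 200 kPa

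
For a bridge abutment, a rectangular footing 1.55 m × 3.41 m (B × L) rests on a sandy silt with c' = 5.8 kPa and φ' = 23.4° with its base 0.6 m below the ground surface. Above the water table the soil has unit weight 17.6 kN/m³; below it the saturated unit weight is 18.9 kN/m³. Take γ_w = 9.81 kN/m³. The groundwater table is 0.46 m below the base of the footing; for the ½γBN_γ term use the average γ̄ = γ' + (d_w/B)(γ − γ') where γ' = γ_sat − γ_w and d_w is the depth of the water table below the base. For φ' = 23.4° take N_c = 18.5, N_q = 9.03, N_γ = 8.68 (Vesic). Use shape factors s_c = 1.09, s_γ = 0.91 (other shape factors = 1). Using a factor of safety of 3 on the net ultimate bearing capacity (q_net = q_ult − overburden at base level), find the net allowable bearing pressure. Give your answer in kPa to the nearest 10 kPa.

q_all(net) ≈ 90 kPa

q = γ·D_f = 17.6 × 0.6 = 10.56 kPa.
γ' = 9.09 kN/m³; averaging over the depth B below the base, γ̄ = γ' + (d_w/B)(γ − γ') = 11.616 kN/m³.
c·N_c·s_c = 5.8 × 18.5 × 1.09 = 116.96 kPa
q·N_q = 10.56 × 9.03 = 95.357 kPa
0.5·γ·B·N_γ·s_γ = 0.5 × 11.616 × 1.55 × 8.68 × 0.91 = 71.105 kPa
q_ult = 116.96 + 95.357 + 71.105 = 283.42 kPa.
q_net = 283.42 − 10.56 = 272.86 kPa.
q_all(net) = 272.86 / 3 = 90.953 kPa.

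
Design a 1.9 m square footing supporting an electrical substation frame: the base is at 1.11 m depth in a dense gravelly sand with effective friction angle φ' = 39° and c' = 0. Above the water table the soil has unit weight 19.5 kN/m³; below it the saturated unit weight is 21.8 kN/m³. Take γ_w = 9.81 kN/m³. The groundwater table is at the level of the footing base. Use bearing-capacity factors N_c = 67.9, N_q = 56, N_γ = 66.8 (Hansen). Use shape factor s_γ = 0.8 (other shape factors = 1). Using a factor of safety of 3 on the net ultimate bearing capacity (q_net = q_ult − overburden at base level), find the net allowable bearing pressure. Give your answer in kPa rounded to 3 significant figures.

q_all(net) ≈ 600 kPa

q = γ·D_f = 19.5 × 1.11 = 21.645 kPa.
For the ½γBN_γ term take γ' = 21.8 − 9.81 = 11.99 kN/m³ (soil below base is submerged).
q·N_q = 21.645 × 56 = 1212.1 kPa
0.5·γ·B·N_γ·s_γ = 0.5 × 11.99 × 1.9 × 66.8 × 0.8 = 608.71 kPa
q_ult = 1212.1 + 608.71 = 1820.8 kPa.
q_net = 1820.8 − 21.645 = 1799.2 kPa.
q_all(net) = 1799.2 / 3 = 599.73 kPa.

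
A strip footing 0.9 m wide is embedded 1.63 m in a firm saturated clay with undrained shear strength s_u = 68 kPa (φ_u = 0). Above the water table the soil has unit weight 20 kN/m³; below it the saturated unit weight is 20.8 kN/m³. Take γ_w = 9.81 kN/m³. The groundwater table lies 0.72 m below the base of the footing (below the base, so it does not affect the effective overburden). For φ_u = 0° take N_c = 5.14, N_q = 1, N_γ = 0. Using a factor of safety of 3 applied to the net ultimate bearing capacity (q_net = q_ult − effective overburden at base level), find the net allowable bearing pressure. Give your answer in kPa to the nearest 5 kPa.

q_all(net) ≈ 115 kPa

q = γ·D_f = 20 × 1.63 = 32.6 kPa.
c·N_c = 68 × 5.14 = 349.52 kPa
q·N_q = 32.6 × 1 = 32.6 kPa
q_ult = 349.52 + 32.6 = 382.12 kPa.
Net ultimate: q_net = 382.12 − 32.6 = 349.52 kPa.
q_all(net) = 349.52 / 3 = 116.51 kPa.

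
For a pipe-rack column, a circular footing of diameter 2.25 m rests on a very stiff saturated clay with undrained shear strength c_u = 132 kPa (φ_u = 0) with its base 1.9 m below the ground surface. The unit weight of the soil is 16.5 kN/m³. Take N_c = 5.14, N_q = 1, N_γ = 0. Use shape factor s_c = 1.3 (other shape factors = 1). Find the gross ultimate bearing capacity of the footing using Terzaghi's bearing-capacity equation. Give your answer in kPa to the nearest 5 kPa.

q_ult ≈ 915 kPa

q = γ·D_f = 16.5 × 1.9 = 31.35 kPa.
c·N_c·s_c = 132 × 5.14 × 1.3 = 882.02 kPa
q·N_q = 31.35 × 1 = 31.35 kPa
q_ult = 882.02 + 31.35 = 913.37 kPa.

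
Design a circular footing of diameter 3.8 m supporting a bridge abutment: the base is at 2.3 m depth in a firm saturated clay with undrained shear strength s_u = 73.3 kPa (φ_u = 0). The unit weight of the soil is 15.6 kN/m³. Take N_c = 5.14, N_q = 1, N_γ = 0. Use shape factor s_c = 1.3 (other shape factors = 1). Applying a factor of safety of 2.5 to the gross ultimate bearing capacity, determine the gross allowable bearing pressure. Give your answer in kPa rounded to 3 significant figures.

Overburden at base level: q = 15.6 × 2.3 = 35.88 kPa.
Cohesion term c·N_c·s_c = 73.3 × 5.14 × 1.3 = 489.79 kPa; surcharge term q·N_q = 35.88 × 1 = 35.88 kPa.
q_ult = 489.79 + 35.88 = 525.67 kPa.
q_all = q_ult / FS = 525.67 / 2.5 = 210.27 kPa.

q_all ≈ 210 kPa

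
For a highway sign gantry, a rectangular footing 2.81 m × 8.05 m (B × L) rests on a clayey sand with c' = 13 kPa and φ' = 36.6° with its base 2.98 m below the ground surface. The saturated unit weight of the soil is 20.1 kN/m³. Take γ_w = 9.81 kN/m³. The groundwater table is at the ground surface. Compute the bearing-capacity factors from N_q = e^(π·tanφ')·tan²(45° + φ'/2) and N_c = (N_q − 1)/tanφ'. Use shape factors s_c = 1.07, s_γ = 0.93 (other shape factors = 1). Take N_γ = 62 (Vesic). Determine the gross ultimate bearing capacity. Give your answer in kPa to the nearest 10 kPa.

q_ult ≈ 2830 kPa

tan36.6° = 0.7427, so N_q = e^(π×0.7427)·tan²(63.3°) = 10.31 × 3.953 = 40.76.
N_c = (40.76 − 1)/tan36.6° = 53.54.
γ' = 20.1 − 9.81 = 10.29 kN/m³ (submerged throughout). q = 10.29 × 2.98 = 30.664 kPa; the same γ' applies in the ½γBN_γ term.
c·N_c·s_c = 13 × 53.536 × 1.07 = 744.69 kPa
q·N_q = 30.664 × 40.76 = 1249.9 kPa
0.5·γ·B·N_γ·s_γ = 0.5 × 10.29 × 2.81 × 62 × 0.93 = 833.62 kPa
q_ult = 744.69 + 1249.9 + 833.62 = 2828.2 kPa.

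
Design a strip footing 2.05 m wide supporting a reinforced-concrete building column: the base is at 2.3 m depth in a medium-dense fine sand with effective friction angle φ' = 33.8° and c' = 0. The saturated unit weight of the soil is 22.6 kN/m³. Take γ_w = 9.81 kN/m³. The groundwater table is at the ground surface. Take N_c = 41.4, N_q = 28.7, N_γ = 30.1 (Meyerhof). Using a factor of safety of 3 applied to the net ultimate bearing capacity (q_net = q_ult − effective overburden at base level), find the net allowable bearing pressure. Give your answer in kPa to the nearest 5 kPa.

With the water table at the surface the whole profile is submerged: γ' = 22.6 − 9.81 = 12.79 kN/m³, so q = γ'·D_f = 29.417 kPa; the same γ' applies in the ½γBN_γ term.
q_ult = q·N_q + 0.5·γ·B·N_γ
     = 29.417 × 28.7 + 0.5 × 12.79 × 2.05 × 30.1
     = 844.27 + 394.6 = 1238.9 kPa.
Net ultimate: q_net = 1238.9 − 29.417 = 1209.5 kPa.
q_all(net) = 1209.5 / 3 = 403.15 kPa.

q_all(net) ≈ 405 kPa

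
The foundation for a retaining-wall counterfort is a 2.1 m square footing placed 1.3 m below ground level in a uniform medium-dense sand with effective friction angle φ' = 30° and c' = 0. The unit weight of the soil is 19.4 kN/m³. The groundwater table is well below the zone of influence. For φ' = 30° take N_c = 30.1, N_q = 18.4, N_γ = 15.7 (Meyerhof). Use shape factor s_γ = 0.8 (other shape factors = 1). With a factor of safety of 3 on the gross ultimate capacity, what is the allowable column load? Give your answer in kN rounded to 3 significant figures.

Effective surcharge at the founding depth q = γ·D_f = 19.4 × 1.3 = 25.22 kPa.
q_ult = q·N_q + 0.5·γ·B·N_γ·s_γ
     = 25.22 × 18.4 + 0.5 × 19.4 × 2.1 × 15.7 × 0.8
     = 464.05 + 255.85 = 719.9 kPa.
Gross allowable pressure q_all = 719.9 / 3 = 239.97 kPa.
Footing area = 4.41 m², so allowable column load = 239.97 × 4.41 = 1058.2 kN.

P_all ≈ 1060 kN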